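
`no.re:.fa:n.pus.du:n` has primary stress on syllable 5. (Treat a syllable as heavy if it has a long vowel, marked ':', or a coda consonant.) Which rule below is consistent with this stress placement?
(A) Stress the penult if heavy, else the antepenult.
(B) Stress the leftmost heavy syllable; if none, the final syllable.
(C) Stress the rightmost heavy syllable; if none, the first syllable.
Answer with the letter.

C

Rule A → syllable 4 (observed: 5).
Rule B → syllable 2 (observed: 5).
Rule C → syllable 5 ✓.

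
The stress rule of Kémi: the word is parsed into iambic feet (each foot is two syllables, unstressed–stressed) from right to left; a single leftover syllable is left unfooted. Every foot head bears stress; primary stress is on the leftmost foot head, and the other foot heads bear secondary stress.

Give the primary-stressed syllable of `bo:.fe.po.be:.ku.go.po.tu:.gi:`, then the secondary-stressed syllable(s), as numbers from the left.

Parse right to left into iambic (σˈσ) feet: bo: (fe.ˈpo) (be:.ˈku) (go.ˈpo) (tu:.ˈgi:). Syllable 1 is left unfooted.
Foot heads (stressed positions): 3, 5, 7, 9.
End Rule Leftmost: primary stress on the leftmost head = syllable 3.
Secondary stress on 5, 7, 9: bo:.fe.ˈpo.be:.ˌku.go.ˌpo.tu:.ˌgi:.

primary 3, secondary 5, 7, 9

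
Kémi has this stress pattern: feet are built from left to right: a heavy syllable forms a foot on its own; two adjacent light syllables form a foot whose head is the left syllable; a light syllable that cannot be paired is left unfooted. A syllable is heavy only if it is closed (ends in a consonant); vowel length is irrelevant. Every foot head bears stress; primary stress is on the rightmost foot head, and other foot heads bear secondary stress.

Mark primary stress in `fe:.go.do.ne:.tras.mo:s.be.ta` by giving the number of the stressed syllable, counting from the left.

Weights: 1 fe: L, 2 go L, 3 do L, 4 ne: L, 5 tras H, 6 mo:s H, 7 be L, 8 ta L.
Parse left to right (heavy = foot alone; LL = one foot; stranded L unfooted): (ˈfe:.go) (ˈdo.ne:) (ˈtras) (ˈmo:s) (ˈbe.ta).
Foot heads: 1, 3, 5, 6, 7.
Primary stress on the rightmost head = syllable 7.
Primary stress: syllable 7 → fe:.go.do.ne:.tras.mo:s.ˈbe.ta.

7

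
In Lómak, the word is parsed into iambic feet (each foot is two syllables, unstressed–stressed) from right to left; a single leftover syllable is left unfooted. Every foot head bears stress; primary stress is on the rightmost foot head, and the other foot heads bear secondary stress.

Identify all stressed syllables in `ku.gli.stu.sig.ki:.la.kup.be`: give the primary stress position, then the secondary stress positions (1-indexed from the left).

primary 8, secondary 2, 4, 6

Parse right to left into iambic (σˈσ) feet: (ku.ˈgli) (stu.ˈsig) (ki:.ˈla) (kup.ˈbe).
Foot heads (stressed positions): 2, 4, 6, 8.
End Rule Rightmost: primary stress on the rightmost head = syllable 8.
Secondary stress on 2, 4, 6: ku.ˌgli.stu.ˌsig.ki:.ˌla.kup.ˈbe.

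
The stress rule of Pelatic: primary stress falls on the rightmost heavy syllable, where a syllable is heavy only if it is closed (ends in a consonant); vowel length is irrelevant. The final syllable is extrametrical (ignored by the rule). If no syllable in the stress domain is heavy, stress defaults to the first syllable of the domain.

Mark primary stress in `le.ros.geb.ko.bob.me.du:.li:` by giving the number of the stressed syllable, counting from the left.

5

The final syllable (8, li:) is extrametrical; the stress domain is syllables 1–7.
Weights: 1 le L, 2 ros H, 3 geb H, 4 ko L, 5 bob H, 6 me L, 7 du: L.
Heavy syllables in the domain: 2, 3, 5. The rightmost is syllable 5 (bob).
Primary stress: syllable 5 → le.ros.geb.ko.ˈbob.me.du:.li:.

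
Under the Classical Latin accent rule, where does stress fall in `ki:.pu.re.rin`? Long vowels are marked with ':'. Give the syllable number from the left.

2

Classical Latin: stress the penult if heavy (long vowel or closed), else the antepenult.
Weights: 2 pu L, 3 re L, 4 rin H.
The penult (syllable 3, re) is light, so stress falls on the antepenult (syllable 2, pu).
Stress on syllable 2: ki:.ˈpu.re.rin.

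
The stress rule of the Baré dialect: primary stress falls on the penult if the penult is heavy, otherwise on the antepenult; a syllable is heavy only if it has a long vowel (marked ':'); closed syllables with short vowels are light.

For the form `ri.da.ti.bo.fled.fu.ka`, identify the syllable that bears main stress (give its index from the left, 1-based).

Weights: 5 fled L, 6 fu L, 7 ka L.
The penult (syllable 6, fu) is light, so stress falls on the antepenult (syllable 5, fled).
Primary stress: syllable 5 → ri.da.ti.bo.ˈfled.fu.ka.

5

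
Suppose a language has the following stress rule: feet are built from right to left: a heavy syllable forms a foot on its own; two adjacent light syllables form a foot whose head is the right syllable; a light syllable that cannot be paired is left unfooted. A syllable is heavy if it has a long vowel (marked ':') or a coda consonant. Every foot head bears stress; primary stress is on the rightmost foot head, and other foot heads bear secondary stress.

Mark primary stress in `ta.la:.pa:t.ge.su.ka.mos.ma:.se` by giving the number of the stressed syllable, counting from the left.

Weights: 1 ta L, 2 la: H, 3 pa:t H, 4 ge L, 5 su L, 6 ka L, 7 mos H, 8 ma: H, 9 se L.
Parse right to left (heavy = foot alone; LL = one foot; stranded L unfooted): ta (ˈla:) (ˈpa:t) ge (su.ˈka) (ˈmos) (ˈma:) se.
Foot heads: 2, 3, 6, 7, 8.
Primary stress on the rightmost head = syllable 8.
Primary stress: syllable 8 → ta.la:.pa:t.ge.su.ka.mos.ˈma:.se.

8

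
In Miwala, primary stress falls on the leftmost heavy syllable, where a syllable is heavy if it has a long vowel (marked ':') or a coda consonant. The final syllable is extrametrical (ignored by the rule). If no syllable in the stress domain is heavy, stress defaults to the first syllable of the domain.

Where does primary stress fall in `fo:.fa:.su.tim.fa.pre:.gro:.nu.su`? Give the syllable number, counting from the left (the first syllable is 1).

1

The final syllable (9, su) is extrametrical; the stress domain is syllables 1–8.
Weights: 1 fo: H, 2 fa: H, 3 su L, 4 tim H, 5 fa L, 6 pre: H, 7 gro: H, 8 nu L.
Heavy syllables in the domain: 1, 2, 4, 6, 7. The leftmost is syllable 1 (fo:).
Primary stress: syllable 1 → ˈfo:.fa:.su.tim.fa.pre:.gro:.nu.su.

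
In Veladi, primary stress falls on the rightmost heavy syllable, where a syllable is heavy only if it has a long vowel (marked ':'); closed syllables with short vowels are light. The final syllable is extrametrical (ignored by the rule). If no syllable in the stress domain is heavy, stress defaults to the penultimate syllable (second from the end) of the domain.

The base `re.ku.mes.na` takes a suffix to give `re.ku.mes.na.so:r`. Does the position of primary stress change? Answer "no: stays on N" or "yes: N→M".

Base `re.ku.mes.na` (4 syllables):
  The final syllable (4, na) is extrametrical; the stress domain is syllables 1–3.
  Weights: 1 re L, 2 ku L, 3 mes L.
  No heavy syllable in the domain; default to the penultimate syllable (second from the end) of the domain = syllable 2.
  → primary stress on syllable 2.
Suffixed `re.ku.mes.na.so:r` (5 syllables):
  The final syllable (5, so:r) is extrametrical; the stress domain is syllables 1–4.
  Weights: 1 re L, 2 ku L, 3 mes L, 4 na L.
  No heavy syllable in the domain; default to the penultimate syllable (second from the end) of the domain = syllable 3.
  → primary stress on syllable 3.

yes: 2→3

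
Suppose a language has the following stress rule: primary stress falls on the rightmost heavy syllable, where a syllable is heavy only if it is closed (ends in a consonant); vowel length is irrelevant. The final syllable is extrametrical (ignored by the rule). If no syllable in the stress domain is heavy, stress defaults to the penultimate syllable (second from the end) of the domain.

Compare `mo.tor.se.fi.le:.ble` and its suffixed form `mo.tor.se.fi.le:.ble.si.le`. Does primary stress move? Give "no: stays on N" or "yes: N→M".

Base `mo.tor.se.fi.le:.ble` (6 syllables):
  The final syllable (6, ble) is extrametrical; the stress domain is syllables 1–5.
  Weights: 1 mo L, 2 tor H, 3 se L, 4 fi L, 5 le: L.
  Heavy syllables in the domain: 2. The rightmost is syllable 2 (tor).
  → primary stress on syllable 2.
Suffixed `mo.tor.se.fi.le:.ble.si.le` (8 syllables):
  The final syllable (8, le) is extrametrical; the stress domain is syllables 1–7.
  Weights: 1 mo L, 2 tor H, 3 se L, 4 fi L, 5 le: L, 6 ble L, 7 si L.
  Heavy syllables in the domain: 2. The rightmost is syllable 2 (tor).
  → primary stress on syllable 2.

no: stays on 2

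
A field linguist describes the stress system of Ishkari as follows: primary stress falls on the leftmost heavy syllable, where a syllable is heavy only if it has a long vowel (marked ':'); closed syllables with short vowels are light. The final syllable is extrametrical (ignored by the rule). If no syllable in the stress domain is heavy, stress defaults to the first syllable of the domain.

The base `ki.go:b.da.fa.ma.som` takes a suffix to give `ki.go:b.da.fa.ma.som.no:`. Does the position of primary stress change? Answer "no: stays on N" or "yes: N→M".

no: stays on 2

Base `ki.go:b.da.fa.ma.som` (6 syllables):
  The final syllable (6, som) is extrametrical; the stress domain is syllables 1–5.
  Weights: 1 ki L, 2 go:b H, 3 da L, 4 fa L, 5 ma L.
  Heavy syllables in the domain: 2. The leftmost is syllable 2 (go:b).
  → primary stress on syllable 2.
Suffixed `ki.go:b.da.fa.ma.som.no:` (7 syllables):
  The final syllable (7, no:) is extrametrical; the stress domain is syllables 1–6.
  Weights: 1 ki L, 2 go:b H, 3 da L, 4 fa L, 5 ma L, 6 som L.
  Heavy syllables in the domain: 2. The leftmost is syllable 2 (go:b).
  → primary stress on syllable 2.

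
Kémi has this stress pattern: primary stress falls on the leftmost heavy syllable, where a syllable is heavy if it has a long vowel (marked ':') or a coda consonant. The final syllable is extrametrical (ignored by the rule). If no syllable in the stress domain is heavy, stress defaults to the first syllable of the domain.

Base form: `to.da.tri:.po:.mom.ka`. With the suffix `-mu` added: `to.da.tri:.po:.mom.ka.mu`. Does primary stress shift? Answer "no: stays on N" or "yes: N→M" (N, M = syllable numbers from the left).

no: stays on 3

Base `to.da.tri:.po:.mom.ka` (6 syllables):
  The final syllable (6, ka) is extrametrical; the stress domain is syllables 1–5.
  Weights: 1 to L, 2 da L, 3 tri: H, 4 po: H, 5 mom H.
  Heavy syllables in the domain: 3, 4, 5. The leftmost is syllable 3 (tri:).
  → primary stress on syllable 3.
Suffixed `to.da.tri:.po:.mom.ka.mu` (7 syllables):
  The final syllable (7, mu) is extrametrical; the stress domain is syllables 1–6.
  Weights: 1 to L, 2 da L, 3 tri: H, 4 po: H, 5 mom H, 6 ka L.
  Heavy syllables in the domain: 3, 4, 5. The leftmost is syllable 3 (tri:).
  → primary stress on syllable 3.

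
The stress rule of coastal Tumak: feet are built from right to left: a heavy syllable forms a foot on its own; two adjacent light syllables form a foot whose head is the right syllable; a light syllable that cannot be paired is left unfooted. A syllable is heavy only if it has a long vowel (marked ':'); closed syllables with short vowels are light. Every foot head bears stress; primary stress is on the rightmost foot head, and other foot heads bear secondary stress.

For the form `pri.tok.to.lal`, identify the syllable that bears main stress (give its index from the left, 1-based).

4

Weights: 1 pri L, 2 tok L, 3 to L, 4 lal L.
Parse right to left (heavy = foot alone; LL = one foot; stranded L unfooted): (pri.ˈtok) (to.ˈlal).
Foot heads: 2, 4.
Primary stress on the rightmost head = syllable 4.
Primary stress: syllable 4 → pri.tok.to.ˈlal.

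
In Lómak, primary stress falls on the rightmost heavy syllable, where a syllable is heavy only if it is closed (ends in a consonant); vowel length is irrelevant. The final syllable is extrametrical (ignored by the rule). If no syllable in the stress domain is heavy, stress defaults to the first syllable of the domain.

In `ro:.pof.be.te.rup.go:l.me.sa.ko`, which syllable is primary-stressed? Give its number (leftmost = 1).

6

The final syllable (9, ko) is extrametrical; the stress domain is syllables 1–8.
Weights: 1 ro: L, 2 pof H, 3 be L, 4 te L, 5 rup H, 6 go:l H, 7 me L, 8 sa L.
Heavy syllables in the domain: 2, 5, 6. The rightmost is syllable 6 (go:l).
Primary stress: syllable 6 → ro:.pof.be.te.rup.ˈgo:l.me.sa.ko.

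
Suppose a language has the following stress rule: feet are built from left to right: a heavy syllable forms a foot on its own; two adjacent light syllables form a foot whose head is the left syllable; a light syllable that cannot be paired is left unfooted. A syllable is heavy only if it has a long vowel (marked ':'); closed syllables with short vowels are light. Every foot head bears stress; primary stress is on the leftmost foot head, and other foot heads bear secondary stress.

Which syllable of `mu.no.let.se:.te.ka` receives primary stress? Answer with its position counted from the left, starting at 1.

Weights: 1 mu L, 2 no L, 3 let L, 4 se: H, 5 te L, 6 ka L.
Parse left to right (heavy = foot alone; LL = one foot; stranded L unfooted): (ˈmu.no) let (ˈse:) (ˈte.ka).
Foot heads: 1, 4, 5.
Primary stress on the leftmost head = syllable 1.
Primary stress: syllable 1 → ˈmu.no.let.se:.te.ka.

1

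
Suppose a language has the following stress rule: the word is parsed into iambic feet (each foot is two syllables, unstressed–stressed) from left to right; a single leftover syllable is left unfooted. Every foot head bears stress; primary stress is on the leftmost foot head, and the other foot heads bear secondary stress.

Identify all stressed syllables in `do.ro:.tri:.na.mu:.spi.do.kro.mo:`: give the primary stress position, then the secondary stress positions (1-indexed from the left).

primary 2, secondary 4, 6, 8

Parse left to right into iambic (σˈσ) feet: (do.ˈro:) (tri:.ˈna) (mu:.ˈspi) (do.ˈkro) mo:. Syllable 9 is left unfooted.
Foot heads (stressed positions): 2, 4, 6, 8.
End Rule Leftmost: primary stress on the leftmost head = syllable 2.
Secondary stress on 4, 6, 8: do.ˈro:.tri:.ˌna.mu:.ˌspi.do.ˌkro.mo:.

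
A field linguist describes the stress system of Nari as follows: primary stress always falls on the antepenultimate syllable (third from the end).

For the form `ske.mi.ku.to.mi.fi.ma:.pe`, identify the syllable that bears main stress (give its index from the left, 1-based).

The word has 8 syllables; the antepenultimate syllable (third from the end) is syllable 6 (fi).
Primary stress: syllable 6 → ske.mi.ku.to.mi.ˈfi.ma:.pe.

6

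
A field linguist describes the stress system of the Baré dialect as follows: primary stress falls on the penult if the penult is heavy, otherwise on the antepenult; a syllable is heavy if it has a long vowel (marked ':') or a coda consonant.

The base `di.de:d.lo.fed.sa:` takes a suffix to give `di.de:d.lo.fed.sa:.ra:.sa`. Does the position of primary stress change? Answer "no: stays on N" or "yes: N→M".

yes: 4→6

Base `di.de:d.lo.fed.sa:` (5 syllables):
  Weights: 3 lo L, 4 fed H, 5 sa: H.
  The penult (syllable 4, fed) is heavy, so it takes stress.
  → primary stress on syllable 4.
Suffixed `di.de:d.lo.fed.sa:.ra:.sa` (7 syllables):
  Weights: 5 sa: H, 6 ra: H, 7 sa L.
  The penult (syllable 6, ra:) is heavy, so it takes stress.
  → primary stress on syllable 6.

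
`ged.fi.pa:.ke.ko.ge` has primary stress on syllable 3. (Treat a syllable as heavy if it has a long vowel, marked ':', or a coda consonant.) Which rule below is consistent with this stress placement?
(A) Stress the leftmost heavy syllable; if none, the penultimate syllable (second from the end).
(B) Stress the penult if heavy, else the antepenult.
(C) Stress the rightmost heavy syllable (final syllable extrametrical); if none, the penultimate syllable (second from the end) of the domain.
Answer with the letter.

C

Rule A → syllable 1 (observed: 3).
Rule B → syllable 4 (observed: 3).
Rule C → syllable 3 ✓.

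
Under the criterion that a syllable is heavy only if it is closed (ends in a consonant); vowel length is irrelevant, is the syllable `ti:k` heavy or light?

`ti:k`: long vowel, closed (coda /k/). Closed (coda /k/) → heavy.

heavy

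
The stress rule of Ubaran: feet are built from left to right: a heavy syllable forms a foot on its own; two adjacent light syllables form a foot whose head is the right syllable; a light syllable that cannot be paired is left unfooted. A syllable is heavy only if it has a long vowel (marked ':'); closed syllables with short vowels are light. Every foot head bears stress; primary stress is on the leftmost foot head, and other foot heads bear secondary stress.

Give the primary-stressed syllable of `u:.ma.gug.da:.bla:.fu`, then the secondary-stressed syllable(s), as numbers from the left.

primary 1, secondary 3, 4, 5

Weights: 1 u: H, 2 ma L, 3 gug L, 4 da: H, 5 bla: H, 6 fu L.
Parse left to right (heavy = foot alone; LL = one foot; stranded L unfooted): (ˈu:) (ma.ˈgug) (ˈda:) (ˈbla:) fu.
Foot heads: 1, 3, 4, 5.
Primary stress on the leftmost head = syllable 1.
Secondary stress on 3, 4, 5: ˈu:.ma.ˌgug.ˌda:.ˌbla:.fu.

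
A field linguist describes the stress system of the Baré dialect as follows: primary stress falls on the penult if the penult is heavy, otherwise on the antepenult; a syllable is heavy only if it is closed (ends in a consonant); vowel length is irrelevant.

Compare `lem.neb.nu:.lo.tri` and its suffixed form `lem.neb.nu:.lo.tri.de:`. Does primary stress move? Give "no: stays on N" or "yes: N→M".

Base `lem.neb.nu:.lo.tri` (5 syllables):
  Weights: 3 nu: L, 4 lo L, 5 tri L.
  The penult (syllable 4, lo) is light, so stress falls on the antepenult (syllable 3, nu:).
  → primary stress on syllable 3.
Suffixed `lem.neb.nu:.lo.tri.de:` (6 syllables):
  Weights: 4 lo L, 5 tri L, 6 de: L.
  The penult (syllable 5, tri) is light, so stress falls on the antepenult (syllable 4, lo).
  → primary stress on syllable 4.

yes: 3→4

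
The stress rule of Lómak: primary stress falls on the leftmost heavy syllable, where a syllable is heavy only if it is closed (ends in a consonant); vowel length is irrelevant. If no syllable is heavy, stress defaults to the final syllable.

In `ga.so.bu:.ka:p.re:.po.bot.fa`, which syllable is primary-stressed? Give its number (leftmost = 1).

Weights: 1 ga L, 2 so L, 3 bu: L, 4 ka:p H, 5 re: L, 6 po L, 7 bot H, 8 fa L.
Heavy syllables in the domain: 4, 7. The leftmost is syllable 4 (ka:p).
Primary stress: syllable 4 → ga.so.bu:.ˈka:p.re:.po.bot.fa.

4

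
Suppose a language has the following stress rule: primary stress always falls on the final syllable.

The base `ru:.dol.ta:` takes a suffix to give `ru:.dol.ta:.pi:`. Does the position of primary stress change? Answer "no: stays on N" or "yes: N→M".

yes: 3→4

Base `ru:.dol.ta:` (3 syllables):
  The word has 3 syllables; the final syllable is syllable 3 (ta:).
  → primary stress on syllable 3.
Suffixed `ru:.dol.ta:.pi:` (4 syllables):
  The word has 4 syllables; the final syllable is syllable 4 (pi:).
  → primary stress on syllable 4.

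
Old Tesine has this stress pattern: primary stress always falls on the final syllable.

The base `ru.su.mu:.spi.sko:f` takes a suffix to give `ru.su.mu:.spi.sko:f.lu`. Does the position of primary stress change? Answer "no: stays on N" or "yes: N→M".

Base `ru.su.mu:.spi.sko:f` (5 syllables):
  The word has 5 syllables; the final syllable is syllable 5 (sko:f).
  → primary stress on syllable 5.
Suffixed `ru.su.mu:.spi.sko:f.lu` (6 syllables):
  The word has 6 syllables; the final syllable is syllable 6 (lu).
  → primary stress on syllable 6.

yes: 5→6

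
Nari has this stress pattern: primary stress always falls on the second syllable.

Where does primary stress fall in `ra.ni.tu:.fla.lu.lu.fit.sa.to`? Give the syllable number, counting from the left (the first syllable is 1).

2

The word has 9 syllables; the second syllable is syllable 2 (ni).
Primary stress: syllable 2 → ra.ˈni.tu:.fla.lu.lu.fit.sa.to.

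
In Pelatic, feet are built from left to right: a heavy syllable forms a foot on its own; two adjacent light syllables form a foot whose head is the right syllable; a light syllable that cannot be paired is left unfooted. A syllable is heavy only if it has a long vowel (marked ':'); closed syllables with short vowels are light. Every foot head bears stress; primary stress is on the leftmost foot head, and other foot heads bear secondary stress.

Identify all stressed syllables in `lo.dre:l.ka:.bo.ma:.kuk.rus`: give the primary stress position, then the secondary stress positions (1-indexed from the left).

Weights: 1 lo L, 2 dre:l H, 3 ka: H, 4 bo L, 5 ma: H, 6 kuk L, 7 rus L.
Parse left to right (heavy = foot alone; LL = one foot; stranded L unfooted): lo (ˈdre:l) (ˈka:) bo (ˈma:) (kuk.ˈrus).
Foot heads: 2, 3, 5, 7.
Primary stress on the leftmost head = syllable 2.
Secondary stress on 3, 5, 7: lo.ˈdre:l.ˌka:.bo.ˌma:.kuk.ˌrus.

primary 2, secondary 3, 5, 7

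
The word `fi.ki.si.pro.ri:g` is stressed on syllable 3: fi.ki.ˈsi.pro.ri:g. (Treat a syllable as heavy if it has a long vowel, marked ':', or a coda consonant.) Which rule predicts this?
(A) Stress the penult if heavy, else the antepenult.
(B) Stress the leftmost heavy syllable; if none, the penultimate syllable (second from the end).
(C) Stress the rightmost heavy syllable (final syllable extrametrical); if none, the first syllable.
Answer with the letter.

A

Rule A → syllable 3 ✓.
Rule B → syllable 5 (observed: 3).
Rule C → syllable 1 (observed: 3).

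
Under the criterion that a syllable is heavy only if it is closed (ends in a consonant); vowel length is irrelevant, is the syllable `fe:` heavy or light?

`fe:`: long vowel, open (no coda). Open (no coda) → light.

light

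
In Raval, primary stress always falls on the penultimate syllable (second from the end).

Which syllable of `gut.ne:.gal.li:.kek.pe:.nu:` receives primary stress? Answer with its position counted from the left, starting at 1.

6

The word has 7 syllables; the penultimate syllable (second from the end) is syllable 6 (pe:).
Primary stress: syllable 6 → gut.ne:.gal.li:.kek.ˈpe:.nu:.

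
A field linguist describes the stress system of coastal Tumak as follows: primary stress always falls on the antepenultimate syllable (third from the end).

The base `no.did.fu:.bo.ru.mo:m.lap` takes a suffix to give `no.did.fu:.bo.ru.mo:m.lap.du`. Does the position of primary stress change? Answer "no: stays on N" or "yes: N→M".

yes: 5→6

Base `no.did.fu:.bo.ru.mo:m.lap` (7 syllables):
  The word has 7 syllables; the antepenultimate syllable (third from the end) is syllable 5 (ru).
  → primary stress on syllable 5.
Suffixed `no.did.fu:.bo.ru.mo:m.lap.du` (8 syllables):
  The word has 8 syllables; the antepenultimate syllable (third from the end) is syllable 6 (mo:m).
  → primary stress on syllable 6.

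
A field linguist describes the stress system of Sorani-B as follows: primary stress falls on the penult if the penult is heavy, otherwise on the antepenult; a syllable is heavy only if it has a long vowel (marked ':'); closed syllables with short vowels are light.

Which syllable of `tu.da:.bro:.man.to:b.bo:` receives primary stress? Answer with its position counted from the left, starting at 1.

Weights: 4 man L, 5 to:b H, 6 bo: H.
The penult (syllable 5, to:b) is heavy, so it takes stress.
Primary stress: syllable 5 → tu.da:.bro:.man.ˈto:b.bo:.

5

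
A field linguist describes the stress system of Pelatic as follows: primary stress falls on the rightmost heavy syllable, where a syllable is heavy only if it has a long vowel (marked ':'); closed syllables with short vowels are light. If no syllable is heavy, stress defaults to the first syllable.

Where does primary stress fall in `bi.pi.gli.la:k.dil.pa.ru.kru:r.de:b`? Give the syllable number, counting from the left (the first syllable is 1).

Weights: 1 bi L, 2 pi L, 3 gli L, 4 la:k H, 5 dil L, 6 pa L, 7 ru L, 8 kru:r H, 9 de:b H.
Heavy syllables in the domain: 4, 8, 9. The rightmost is syllable 9 (de:b).
Primary stress: syllable 9 → bi.pi.gli.la:k.dil.pa.ru.kru:r.ˈde:b.

9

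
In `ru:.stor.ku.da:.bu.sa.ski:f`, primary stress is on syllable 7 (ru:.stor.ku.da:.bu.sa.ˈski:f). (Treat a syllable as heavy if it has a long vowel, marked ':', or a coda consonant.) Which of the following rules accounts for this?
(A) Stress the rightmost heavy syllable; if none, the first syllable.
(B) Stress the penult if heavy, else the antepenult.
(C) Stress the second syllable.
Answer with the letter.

A

Rule A → syllable 7 ✓.
Rule B → syllable 5 (observed: 7).
Rule C → syllable 2 (observed: 7).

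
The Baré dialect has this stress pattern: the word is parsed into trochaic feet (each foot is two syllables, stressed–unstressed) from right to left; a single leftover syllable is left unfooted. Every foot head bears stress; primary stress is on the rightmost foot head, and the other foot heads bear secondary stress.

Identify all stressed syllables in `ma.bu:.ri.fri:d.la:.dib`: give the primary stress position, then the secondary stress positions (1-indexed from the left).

primary 5, secondary 1, 3

Parse right to left into trochaic (ˈσσ) feet: (ˈma.bu:) (ˈri.fri:d) (ˈla:.dib).
Foot heads (stressed positions): 1, 3, 5.
End Rule Rightmost: primary stress on the rightmost head = syllable 5.
Secondary stress on 1, 3: ˌma.bu:.ˌri.fri:d.ˈla:.dib.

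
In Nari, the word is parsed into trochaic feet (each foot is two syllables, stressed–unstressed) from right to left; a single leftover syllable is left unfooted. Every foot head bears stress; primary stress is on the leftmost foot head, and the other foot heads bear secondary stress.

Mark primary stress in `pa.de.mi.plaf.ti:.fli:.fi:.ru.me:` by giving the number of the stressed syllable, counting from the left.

2

Parse right to left into trochaic (ˈσσ) feet: pa (ˈde.mi) (ˈplaf.ti:) (ˈfli:.fi:) (ˈru.me:). Syllable 1 is left unfooted.
Foot heads (stressed positions): 2, 4, 6, 8.
End Rule Leftmost: primary stress on the leftmost head = syllable 2.
Primary stress: syllable 2 → pa.ˈde.mi.plaf.ti:.fli:.fi:.ru.me:.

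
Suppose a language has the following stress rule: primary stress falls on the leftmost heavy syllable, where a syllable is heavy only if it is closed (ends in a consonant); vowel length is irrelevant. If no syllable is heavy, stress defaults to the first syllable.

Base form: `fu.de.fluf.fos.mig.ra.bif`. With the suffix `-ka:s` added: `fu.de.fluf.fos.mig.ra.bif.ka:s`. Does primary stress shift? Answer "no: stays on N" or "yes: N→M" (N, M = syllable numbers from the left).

no: stays on 3

Base `fu.de.fluf.fos.mig.ra.bif` (7 syllables):
  Weights: 1 fu L, 2 de L, 3 fluf H, 4 fos H, 5 mig H, 6 ra L, 7 bif H.
  Heavy syllables in the domain: 3, 4, 5, 7. The leftmost is syllable 3 (fluf).
  → primary stress on syllable 3.
Suffixed `fu.de.fluf.fos.mig.ra.bif.ka:s` (8 syllables):
  Weights: 1 fu L, 2 de L, 3 fluf H, 4 fos H, 5 mig H, 6 ra L, 7 bif H, 8 ka:s H.
  Heavy syllables in the domain: 3, 4, 5, 7, 8. The leftmost is syllable 3 (fluf).
  → primary stress on syllable 3.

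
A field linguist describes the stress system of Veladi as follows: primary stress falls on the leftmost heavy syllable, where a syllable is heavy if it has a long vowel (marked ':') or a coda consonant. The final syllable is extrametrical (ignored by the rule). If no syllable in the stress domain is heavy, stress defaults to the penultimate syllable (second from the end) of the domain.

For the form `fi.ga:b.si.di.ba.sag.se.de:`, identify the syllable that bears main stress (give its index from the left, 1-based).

The final syllable (8, de:) is extrametrical; the stress domain is syllables 1–7.
Weights: 1 fi L, 2 ga:b H, 3 si L, 4 di L, 5 ba L, 6 sag H, 7 se L.
Heavy syllables in the domain: 2, 6. The leftmost is syllable 2 (ga:b).
Primary stress: syllable 2 → fi.ˈga:b.si.di.ba.sag.se.de:.

2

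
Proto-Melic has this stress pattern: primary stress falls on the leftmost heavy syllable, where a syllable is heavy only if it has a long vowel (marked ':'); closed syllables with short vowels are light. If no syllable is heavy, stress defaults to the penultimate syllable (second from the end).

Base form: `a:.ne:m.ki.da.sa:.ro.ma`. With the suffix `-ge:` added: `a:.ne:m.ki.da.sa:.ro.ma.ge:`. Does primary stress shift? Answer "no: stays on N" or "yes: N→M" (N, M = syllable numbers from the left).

no: stays on 1

Base `a:.ne:m.ki.da.sa:.ro.ma` (7 syllables):
  Weights: 1 a: H, 2 ne:m H, 3 ki L, 4 da L, 5 sa: H, 6 ro L, 7 ma L.
  Heavy syllables in the domain: 1, 2, 5. The leftmost is syllable 1 (a:).
  → primary stress on syllable 1.
Suffixed `a:.ne:m.ki.da.sa:.ro.ma.ge:` (8 syllables):
  Weights: 1 a: H, 2 ne:m H, 3 ki L, 4 da L, 5 sa: H, 6 ro L, 7 ma L, 8 ge: H.
  Heavy syllables in the domain: 1, 2, 5, 8. The leftmost is syllable 1 (a:).
  → primary stress on syllable 1.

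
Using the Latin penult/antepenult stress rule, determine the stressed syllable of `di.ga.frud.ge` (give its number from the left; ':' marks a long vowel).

Classical Latin: stress the penult if heavy (long vowel or closed), else the antepenult.
Weights: 2 ga L, 3 frud H, 4 ge L.
The penult (syllable 3, frud) is heavy, so it takes stress.
Stress on syllable 3: di.ga.ˈfrud.ge.

3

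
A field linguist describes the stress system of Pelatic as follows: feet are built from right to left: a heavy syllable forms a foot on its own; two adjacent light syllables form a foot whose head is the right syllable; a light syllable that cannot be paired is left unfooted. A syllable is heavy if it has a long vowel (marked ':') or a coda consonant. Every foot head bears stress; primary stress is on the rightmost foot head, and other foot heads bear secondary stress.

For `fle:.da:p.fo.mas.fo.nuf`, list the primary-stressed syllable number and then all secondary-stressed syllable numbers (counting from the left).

primary 6, secondary 1, 2, 4

Weights: 1 fle: H, 2 da:p H, 3 fo L, 4 mas H, 5 fo L, 6 nuf H.
Parse right to left (heavy = foot alone; LL = one foot; stranded L unfooted): (ˈfle:) (ˈda:p) fo (ˈmas) fo (ˈnuf).
Foot heads: 1, 2, 4, 6.
Primary stress on the rightmost head = syllable 6.
Secondary stress on 1, 2, 4: ˌfle:.ˌda:p.fo.ˌmas.fo.ˈnuf.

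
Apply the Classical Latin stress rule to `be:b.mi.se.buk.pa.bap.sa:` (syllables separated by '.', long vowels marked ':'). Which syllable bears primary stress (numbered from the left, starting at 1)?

Classical Latin: stress the penult if heavy (long vowel or closed), else the antepenult.
Weights: 5 pa L, 6 bap H, 7 sa: H.
The penult (syllable 6, bap) is heavy, so it takes stress.
Stress on syllable 6: be:b.mi.se.buk.pa.ˈbap.sa:.

6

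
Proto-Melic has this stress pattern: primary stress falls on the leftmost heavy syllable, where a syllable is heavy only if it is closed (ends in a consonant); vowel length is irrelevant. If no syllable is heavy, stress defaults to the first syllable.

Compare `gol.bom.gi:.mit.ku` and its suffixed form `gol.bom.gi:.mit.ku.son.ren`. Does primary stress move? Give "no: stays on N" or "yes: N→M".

Base `gol.bom.gi:.mit.ku` (5 syllables):
  Weights: 1 gol H, 2 bom H, 3 gi: L, 4 mit H, 5 ku L.
  Heavy syllables in the domain: 1, 2, 4. The leftmost is syllable 1 (gol).
  → primary stress on syllable 1.
Suffixed `gol.bom.gi:.mit.ku.son.ren` (7 syllables):
  Weights: 1 gol H, 2 bom H, 3 gi: L, 4 mit H, 5 ku L, 6 son H, 7 ren H.
  Heavy syllables in the domain: 1, 2, 4, 6, 7. The leftmost is syllable 1 (gol).
  → primary stress on syllable 1.

no: stays on 1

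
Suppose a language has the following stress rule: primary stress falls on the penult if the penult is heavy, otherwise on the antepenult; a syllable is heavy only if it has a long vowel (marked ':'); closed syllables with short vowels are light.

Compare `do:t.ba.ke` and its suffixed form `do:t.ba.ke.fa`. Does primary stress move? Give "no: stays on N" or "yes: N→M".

yes: 1→2

Base `do:t.ba.ke` (3 syllables):
  Weights: 1 do:t H, 2 ba L, 3 ke L.
  The penult (syllable 2, ba) is light, so stress falls on the antepenult (syllable 1, do:t).
  → primary stress on syllable 1.
Suffixed `do:t.ba.ke.fa` (4 syllables):
  Weights: 2 ba L, 3 ke L, 4 fa L.
  The penult (syllable 3, ke) is light, so stress falls on the antepenult (syllable 2, ba).
  → primary stress on syllable 2.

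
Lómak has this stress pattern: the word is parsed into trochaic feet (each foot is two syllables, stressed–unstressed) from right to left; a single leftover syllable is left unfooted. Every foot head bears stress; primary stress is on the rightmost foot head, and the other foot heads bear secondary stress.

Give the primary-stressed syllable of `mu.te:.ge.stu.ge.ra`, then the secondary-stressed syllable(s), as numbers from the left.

Parse right to left into trochaic (ˈσσ) feet: (ˈmu.te:) (ˈge.stu) (ˈge.ra).
Foot heads (stressed positions): 1, 3, 5.
End Rule Rightmost: primary stress on the rightmost head = syllable 5.
Secondary stress on 1, 3: ˌmu.te:.ˌge.stu.ˈge.ra.

primary 5, secondary 1, 3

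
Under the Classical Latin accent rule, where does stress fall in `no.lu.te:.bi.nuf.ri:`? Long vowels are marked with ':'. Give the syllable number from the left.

5

Classical Latin: stress the penult if heavy (long vowel or closed), else the antepenult.
Weights: 4 bi L, 5 nuf H, 6 ri: H.
The penult (syllable 5, nuf) is heavy, so it takes stress.
Stress on syllable 5: no.lu.te:.bi.ˈnuf.ri:.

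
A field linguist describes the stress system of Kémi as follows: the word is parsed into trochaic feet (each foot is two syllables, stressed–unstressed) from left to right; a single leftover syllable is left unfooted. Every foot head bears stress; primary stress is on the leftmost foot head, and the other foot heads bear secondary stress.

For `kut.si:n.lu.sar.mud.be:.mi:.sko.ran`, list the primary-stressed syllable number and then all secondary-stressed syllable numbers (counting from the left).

primary 1, secondary 3, 5, 7

Parse left to right into trochaic (ˈσσ) feet: (ˈkut.si:n) (ˈlu.sar) (ˈmud.be:) (ˈmi:.sko) ran. Syllable 9 is left unfooted.
Foot heads (stressed positions): 1, 3, 5, 7.
End Rule Leftmost: primary stress on the leftmost head = syllable 1.
Secondary stress on 3, 5, 7: ˈkut.si:n.ˌlu.sar.ˌmud.be:.ˌmi:.sko.ran.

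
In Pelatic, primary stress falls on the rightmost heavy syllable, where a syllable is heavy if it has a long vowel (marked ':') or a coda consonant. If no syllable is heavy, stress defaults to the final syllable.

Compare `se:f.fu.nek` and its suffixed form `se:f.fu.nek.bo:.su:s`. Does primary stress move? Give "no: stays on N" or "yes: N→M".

yes: 3→5

Base `se:f.fu.nek` (3 syllables):
  Weights: 1 se:f H, 2 fu L, 3 nek H.
  Heavy syllables in the domain: 1, 3. The rightmost is syllable 3 (nek).
  → primary stress on syllable 3.
Suffixed `se:f.fu.nek.bo:.su:s` (5 syllables):
  Weights: 1 se:f H, 2 fu L, 3 nek H, 4 bo: H, 5 su:s H.
  Heavy syllables in the domain: 1, 3, 4, 5. The rightmost is syllable 5 (su:s).
  → primary stress on syllable 5.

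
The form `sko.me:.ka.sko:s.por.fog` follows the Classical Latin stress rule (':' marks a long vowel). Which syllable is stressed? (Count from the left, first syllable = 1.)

Classical Latin: stress the penult if heavy (long vowel or closed), else the antepenult.
Weights: 4 sko:s H, 5 por H, 6 fog H.
The penult (syllable 5, por) is heavy, so it takes stress.
Stress on syllable 5: sko.me:.ka.sko:s.ˈpor.fog.

5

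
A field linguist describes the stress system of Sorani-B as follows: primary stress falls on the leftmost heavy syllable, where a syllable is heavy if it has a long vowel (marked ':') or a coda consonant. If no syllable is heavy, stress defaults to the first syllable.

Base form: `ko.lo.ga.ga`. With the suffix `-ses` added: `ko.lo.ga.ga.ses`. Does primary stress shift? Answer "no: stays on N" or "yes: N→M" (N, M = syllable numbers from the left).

yes: 1→5

Base `ko.lo.ga.ga` (4 syllables):
  Weights: 1 ko L, 2 lo L, 3 ga L, 4 ga L.
  No heavy syllable in the domain; default to the first syllable = syllable 1.
  → primary stress on syllable 1.
Suffixed `ko.lo.ga.ga.ses` (5 syllables):
  Weights: 1 ko L, 2 lo L, 3 ga L, 4 ga L, 5 ses H.
  Heavy syllables in the domain: 5. The leftmost is syllable 5 (ses).
  → primary stress on syllable 5.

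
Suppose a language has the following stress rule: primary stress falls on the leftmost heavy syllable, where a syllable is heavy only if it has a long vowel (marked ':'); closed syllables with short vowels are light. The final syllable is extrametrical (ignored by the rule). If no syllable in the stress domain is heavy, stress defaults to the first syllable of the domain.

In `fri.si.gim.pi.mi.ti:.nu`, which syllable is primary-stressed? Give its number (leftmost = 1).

The final syllable (7, nu) is extrametrical; the stress domain is syllables 1–6.
Weights: 1 fri L, 2 si L, 3 gim L, 4 pi L, 5 mi L, 6 ti: H.
Heavy syllables in the domain: 6. The leftmost is syllable 6 (ti:).
Primary stress: syllable 6 → fri.si.gim.pi.mi.ˈti:.nu.

6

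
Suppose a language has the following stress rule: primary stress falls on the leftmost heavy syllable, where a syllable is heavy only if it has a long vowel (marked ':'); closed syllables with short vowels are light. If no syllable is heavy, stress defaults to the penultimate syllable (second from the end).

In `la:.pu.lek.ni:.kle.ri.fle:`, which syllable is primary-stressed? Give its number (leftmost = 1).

1

Weights: 1 la: H, 2 pu L, 3 lek L, 4 ni: H, 5 kle L, 6 ri L, 7 fle: H.
Heavy syllables in the domain: 1, 4, 7. The leftmost is syllable 1 (la:).
Primary stress: syllable 1 → ˈla:.pu.lek.ni:.kle.ri.fle:.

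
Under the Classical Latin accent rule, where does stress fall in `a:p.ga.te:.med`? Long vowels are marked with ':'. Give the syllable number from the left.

Classical Latin: stress the penult if heavy (long vowel or closed), else the antepenult.
Weights: 2 ga L, 3 te: H, 4 med H.
The penult (syllable 3, te:) is heavy, so it takes stress.
Stress on syllable 3: a:p.ga.ˈte:.med.

3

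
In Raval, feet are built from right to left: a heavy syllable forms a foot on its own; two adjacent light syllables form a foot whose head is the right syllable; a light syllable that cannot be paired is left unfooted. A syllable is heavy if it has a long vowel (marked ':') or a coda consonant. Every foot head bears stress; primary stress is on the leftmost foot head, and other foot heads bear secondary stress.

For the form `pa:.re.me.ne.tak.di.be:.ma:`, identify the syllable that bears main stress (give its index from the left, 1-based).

1

Weights: 1 pa: H, 2 re L, 3 me L, 4 ne L, 5 tak H, 6 di L, 7 be: H, 8 ma: H.
Parse right to left (heavy = foot alone; LL = one foot; stranded L unfooted): (ˈpa:) re (me.ˈne) (ˈtak) di (ˈbe:) (ˈma:).
Foot heads: 1, 4, 5, 7, 8.
Primary stress on the leftmost head = syllable 1.
Primary stress: syllable 1 → ˈpa:.re.me.ne.tak.di.be:.ma:.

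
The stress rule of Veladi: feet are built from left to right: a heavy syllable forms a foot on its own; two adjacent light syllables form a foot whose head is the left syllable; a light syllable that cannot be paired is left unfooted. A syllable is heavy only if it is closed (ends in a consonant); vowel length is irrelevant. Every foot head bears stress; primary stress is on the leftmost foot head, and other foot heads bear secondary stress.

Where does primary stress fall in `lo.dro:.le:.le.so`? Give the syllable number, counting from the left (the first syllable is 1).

Weights: 1 lo L, 2 dro: L, 3 le: L, 4 le L, 5 so L.
Parse left to right (heavy = foot alone; LL = one foot; stranded L unfooted): (ˈlo.dro:) (ˈle:.le) so.
Foot heads: 1, 3.
Primary stress on the leftmost head = syllable 1.
Primary stress: syllable 1 → ˈlo.dro:.le:.le.so.

1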